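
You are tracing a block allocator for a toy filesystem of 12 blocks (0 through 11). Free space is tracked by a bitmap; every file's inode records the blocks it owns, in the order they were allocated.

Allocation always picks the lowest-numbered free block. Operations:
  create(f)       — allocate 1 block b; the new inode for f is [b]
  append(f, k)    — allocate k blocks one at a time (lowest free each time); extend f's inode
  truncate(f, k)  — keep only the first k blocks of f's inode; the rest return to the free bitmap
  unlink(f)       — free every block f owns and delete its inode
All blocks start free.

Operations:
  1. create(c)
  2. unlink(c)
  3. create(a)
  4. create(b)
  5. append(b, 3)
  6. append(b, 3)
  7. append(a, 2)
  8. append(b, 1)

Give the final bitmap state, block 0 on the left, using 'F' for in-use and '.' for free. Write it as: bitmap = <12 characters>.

create(c): bitmap=F........... | c=[0]
unlink(c): bitmap=............ | 
create(a): bitmap=F........... | a=[0]
create(b): bitmap=FF.......... | a=[0] b=[1]
append(b, 3): bitmap=FFFFF....... | a=[0] b=[1, 2, 3, 4]
append(b, 3): bitmap=FFFFFFFF.... | a=[0] b=[1, 2, 3, 4, 5, 6, 7]
append(a, 2): bitmap=FFFFFFFFFF.. | a=[0, 8, 9] b=[1, 2, 3, 4, 5, 6, 7]
append(b, 1): bitmap=FFFFFFFFFFF. | a=[0, 8, 9] b=[1, 2, 3, 4, 5, 6, 7, 10]

bitmap = FFFFFFFFFFF.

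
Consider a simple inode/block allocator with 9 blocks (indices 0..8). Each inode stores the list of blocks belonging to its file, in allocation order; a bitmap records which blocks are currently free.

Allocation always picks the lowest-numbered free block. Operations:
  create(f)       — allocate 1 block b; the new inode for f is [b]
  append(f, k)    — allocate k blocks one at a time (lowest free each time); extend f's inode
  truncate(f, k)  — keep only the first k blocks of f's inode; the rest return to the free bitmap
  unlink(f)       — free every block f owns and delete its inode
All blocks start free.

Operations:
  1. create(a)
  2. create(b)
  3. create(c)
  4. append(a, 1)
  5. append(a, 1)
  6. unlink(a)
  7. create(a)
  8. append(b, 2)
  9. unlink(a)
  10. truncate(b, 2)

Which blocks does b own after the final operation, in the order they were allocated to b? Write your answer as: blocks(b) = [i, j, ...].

blocks(b) = [1, 3]

create(a): bitmap=F........ | a=[0]
create(b): bitmap=FF....... | a=[0] b=[1]
create(c): bitmap=FFF...... | a=[0] b=[1] c=[2]
append(a, 1): bitmap=FFFF..... | a=[0, 3] b=[1] c=[2]
append(a, 1): bitmap=FFFFF.... | a=[0, 3, 4] b=[1] c=[2]
unlink(a): bitmap=.FF...... | b=[1] c=[2]
create(a): bitmap=FFF...... | a=[0] b=[1] c=[2]
append(b, 2): bitmap=FFFFF.... | a=[0] b=[1, 3, 4] c=[2]
unlink(a): bitmap=.FFFF.... | b=[1, 3, 4] c=[2]
truncate(b, 2): bitmap=.FFF..... | b=[1, 3] c=[2]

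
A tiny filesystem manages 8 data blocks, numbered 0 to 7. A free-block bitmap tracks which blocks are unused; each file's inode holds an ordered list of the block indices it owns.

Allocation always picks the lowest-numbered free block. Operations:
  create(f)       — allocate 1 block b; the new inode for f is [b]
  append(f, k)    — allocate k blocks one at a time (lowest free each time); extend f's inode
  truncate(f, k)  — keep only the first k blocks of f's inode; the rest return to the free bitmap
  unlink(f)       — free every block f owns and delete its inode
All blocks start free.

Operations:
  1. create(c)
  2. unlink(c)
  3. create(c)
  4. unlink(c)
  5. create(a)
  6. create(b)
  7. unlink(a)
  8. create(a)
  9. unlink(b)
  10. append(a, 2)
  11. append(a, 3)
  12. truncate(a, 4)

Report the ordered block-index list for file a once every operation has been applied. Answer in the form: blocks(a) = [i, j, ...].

blocks(a) = [0, 1, 2, 3]

after create(c) → c:[0]  free=[F.......]
after unlink(c) →   free=[........]
after create(c) → c:[0]  free=[F.......]
after unlink(c) →   free=[........]
after create(a) → a:[0]  free=[F.......]
after create(b) → a:[0], b:[1]  free=[FF......]
after unlink(a) → b:[1]  free=[.F......]
after create(a) → a:[0], b:[1]  free=[FF......]
after unlink(b) → a:[0]  free=[F.......]
after append(a, 2) → a:[0, 1, 2]  free=[FFF.....]
after append(a, 3) → a:[0, 1, 2, 3, 4, 5]  free=[FFFFFF..]
after truncate(a, 4) → a:[0, 1, 2, 3]  free=[FFFF....]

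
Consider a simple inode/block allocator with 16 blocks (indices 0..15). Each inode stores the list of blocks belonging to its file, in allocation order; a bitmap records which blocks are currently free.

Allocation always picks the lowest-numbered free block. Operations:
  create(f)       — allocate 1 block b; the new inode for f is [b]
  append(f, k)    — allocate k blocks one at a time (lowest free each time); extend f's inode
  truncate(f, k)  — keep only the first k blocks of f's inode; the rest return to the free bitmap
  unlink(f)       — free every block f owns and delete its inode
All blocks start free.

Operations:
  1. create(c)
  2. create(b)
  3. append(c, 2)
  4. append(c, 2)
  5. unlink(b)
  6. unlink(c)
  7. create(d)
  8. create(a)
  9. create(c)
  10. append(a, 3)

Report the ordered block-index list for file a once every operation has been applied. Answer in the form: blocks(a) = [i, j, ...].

blocks(a) = [1, 3, 4, 5]

create(c): bitmap=F............... | c=[0]
create(b): bitmap=FF.............. | b=[1] c=[0]
append(c, 2): bitmap=FFFF............ | b=[1] c=[0, 2, 3]
append(c, 2): bitmap=FFFFFF.......... | b=[1] c=[0, 2, 3, 4, 5]
unlink(b): bitmap=F.FFFF.......... | c=[0, 2, 3, 4, 5]
unlink(c): bitmap=................ | 
create(d): bitmap=F............... | d=[0]
create(a): bitmap=FF.............. | a=[1] d=[0]
create(c): bitmap=FFF............. | a=[1] c=[2] d=[0]
append(a, 3): bitmap=FFFFFF.......... | a=[1, 3, 4, 5] c=[2] d=[0]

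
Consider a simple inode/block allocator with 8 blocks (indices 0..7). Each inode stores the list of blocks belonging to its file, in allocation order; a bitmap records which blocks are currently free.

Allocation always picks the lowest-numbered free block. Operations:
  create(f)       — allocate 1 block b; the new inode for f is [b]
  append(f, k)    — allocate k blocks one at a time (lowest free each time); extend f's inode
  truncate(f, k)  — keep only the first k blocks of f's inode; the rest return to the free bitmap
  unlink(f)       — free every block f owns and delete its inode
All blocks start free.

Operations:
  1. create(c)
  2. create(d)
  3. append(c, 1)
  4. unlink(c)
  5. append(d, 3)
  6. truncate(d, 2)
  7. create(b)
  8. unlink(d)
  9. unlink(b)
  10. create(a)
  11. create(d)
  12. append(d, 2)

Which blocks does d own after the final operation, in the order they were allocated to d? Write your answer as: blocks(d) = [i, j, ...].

blocks(d) = [1, 2, 3]

[1] create(c) — c=0 (map F.......)
[2] create(d) — c=0 d=1 (map FF......)
[3] append(c, 1) — c=0,2 d=1 (map FFF.....)
[4] unlink(c) — d=1 (map .F......)
[5] append(d, 3) — d=1,0,2,3 (map FFFF....)
[6] truncate(d, 2) — d=1,0 (map FF......)
[7] create(b) — b=2 d=1,0 (map FFF.....)
[8] unlink(d) — b=2 (map ..F.....)
[9] unlink(b) —  (map ........)
[10] create(a) — a=0 (map F.......)
[11] create(d) — a=0 d=1 (map FF......)
[12] append(d, 2) — a=0 d=1,2,3 (map FFFF....)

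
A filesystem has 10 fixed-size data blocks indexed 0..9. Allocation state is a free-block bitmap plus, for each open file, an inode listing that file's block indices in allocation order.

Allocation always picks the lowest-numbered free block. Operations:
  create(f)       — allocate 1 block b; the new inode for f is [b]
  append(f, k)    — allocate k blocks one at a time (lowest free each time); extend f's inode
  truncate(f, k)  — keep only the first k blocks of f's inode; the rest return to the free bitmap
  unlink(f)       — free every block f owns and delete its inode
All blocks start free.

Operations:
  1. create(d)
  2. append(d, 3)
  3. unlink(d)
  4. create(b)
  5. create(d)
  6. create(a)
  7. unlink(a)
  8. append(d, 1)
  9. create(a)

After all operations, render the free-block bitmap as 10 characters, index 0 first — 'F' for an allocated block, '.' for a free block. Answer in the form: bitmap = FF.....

bitmap = FFFF......

after create(d) → d:[0]  free=[F.........]
after append(d, 3) → d:[0, 1, 2, 3]  free=[FFFF......]
after unlink(d) →   free=[..........]
after create(b) → b:[0]  free=[F.........]
after create(d) → b:[0], d:[1]  free=[FF........]
after create(a) → a:[2], b:[0], d:[1]  free=[FFF.......]
after unlink(a) → b:[0], d:[1]  free=[FF........]
after append(d, 1) → b:[0], d:[1, 2]  free=[FFF.......]
after create(a) → a:[3], b:[0], d:[1, 2]  free=[FFFF......]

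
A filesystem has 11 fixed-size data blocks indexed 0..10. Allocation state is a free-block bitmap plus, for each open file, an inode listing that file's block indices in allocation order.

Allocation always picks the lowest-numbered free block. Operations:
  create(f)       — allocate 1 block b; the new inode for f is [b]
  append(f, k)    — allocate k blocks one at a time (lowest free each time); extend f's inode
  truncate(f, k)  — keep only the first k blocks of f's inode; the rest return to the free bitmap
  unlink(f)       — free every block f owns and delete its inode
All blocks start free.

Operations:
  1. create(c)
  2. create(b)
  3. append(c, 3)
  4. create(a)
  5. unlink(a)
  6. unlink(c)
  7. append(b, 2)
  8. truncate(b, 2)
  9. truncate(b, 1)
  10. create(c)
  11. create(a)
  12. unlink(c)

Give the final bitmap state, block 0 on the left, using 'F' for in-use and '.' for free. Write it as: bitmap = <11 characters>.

[1] create(c) — c=0 (map F..........)
[2] create(b) — b=1 c=0 (map FF.........)
[3] append(c, 3) — b=1 c=0,2,3,4 (map FFFFF......)
[4] create(a) — a=5 b=1 c=0,2,3,4 (map FFFFFF.....)
[5] unlink(a) — b=1 c=0,2,3,4 (map FFFFF......)
[6] unlink(c) — b=1 (map .F.........)
[7] append(b, 2) — b=1,0,2 (map FFF........)
[8] truncate(b, 2) — b=1,0 (map FF.........)
[9] truncate(b, 1) — b=1 (map .F.........)
[10] create(c) — b=1 c=0 (map FF.........)
[11] create(a) — a=2 b=1 c=0 (map FFF........)
[12] unlink(c) — a=2 b=1 (map .FF........)

bitmap = .FF........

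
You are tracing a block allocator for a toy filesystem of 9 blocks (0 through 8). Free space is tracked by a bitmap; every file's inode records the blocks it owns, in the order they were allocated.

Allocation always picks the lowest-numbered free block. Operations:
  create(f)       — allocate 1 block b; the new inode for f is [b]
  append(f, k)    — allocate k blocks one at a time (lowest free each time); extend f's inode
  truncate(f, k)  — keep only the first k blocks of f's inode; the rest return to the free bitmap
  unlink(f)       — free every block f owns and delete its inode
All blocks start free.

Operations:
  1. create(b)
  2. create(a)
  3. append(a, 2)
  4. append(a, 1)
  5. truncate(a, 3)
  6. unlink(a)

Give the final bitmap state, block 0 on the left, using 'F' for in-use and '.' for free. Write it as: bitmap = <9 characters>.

bitmap = F........

after create(b) → b:[0]  free=[F........]
after create(a) → a:[1], b:[0]  free=[FF.......]
after append(a, 2) → a:[1, 2, 3], b:[0]  free=[FFFF.....]
after append(a, 1) → a:[1, 2, 3, 4], b:[0]  free=[FFFFF....]
after truncate(a, 3) → a:[1, 2, 3], b:[0]  free=[FFFF.....]
after unlink(a) → b:[0]  free=[F........]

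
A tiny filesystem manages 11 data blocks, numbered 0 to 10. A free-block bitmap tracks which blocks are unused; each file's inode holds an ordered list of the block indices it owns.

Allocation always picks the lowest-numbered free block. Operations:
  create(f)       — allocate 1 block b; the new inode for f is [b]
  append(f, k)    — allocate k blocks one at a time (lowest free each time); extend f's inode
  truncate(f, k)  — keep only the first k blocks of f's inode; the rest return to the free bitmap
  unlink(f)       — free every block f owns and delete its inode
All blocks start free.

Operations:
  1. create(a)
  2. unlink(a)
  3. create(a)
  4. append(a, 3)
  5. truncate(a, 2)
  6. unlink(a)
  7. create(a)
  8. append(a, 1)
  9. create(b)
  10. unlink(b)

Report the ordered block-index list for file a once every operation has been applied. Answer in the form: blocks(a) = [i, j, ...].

[1] create(a) — a=0 (map F..........)
[2] unlink(a) —  (map ...........)
[3] create(a) — a=0 (map F..........)
[4] append(a, 3) — a=0,1,2,3 (map FFFF.......)
[5] truncate(a, 2) — a=0,1 (map FF.........)
[6] unlink(a) —  (map ...........)
[7] create(a) — a=0 (map F..........)
[8] append(a, 1) — a=0,1 (map FF.........)
[9] create(b) — a=0,1 b=2 (map FFF........)
[10] unlink(b) — a=0,1 (map FF.........)

blocks(a) = [0, 1]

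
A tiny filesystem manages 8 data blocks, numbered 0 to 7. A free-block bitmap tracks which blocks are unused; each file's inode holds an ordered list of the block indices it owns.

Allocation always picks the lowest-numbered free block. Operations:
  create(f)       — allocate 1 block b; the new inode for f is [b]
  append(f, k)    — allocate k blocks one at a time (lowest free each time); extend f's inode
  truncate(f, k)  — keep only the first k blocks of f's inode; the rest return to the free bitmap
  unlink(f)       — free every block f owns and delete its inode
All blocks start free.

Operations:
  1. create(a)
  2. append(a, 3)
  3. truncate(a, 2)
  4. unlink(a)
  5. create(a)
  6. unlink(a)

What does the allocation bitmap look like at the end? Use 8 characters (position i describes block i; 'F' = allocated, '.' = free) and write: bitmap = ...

  1. create(a)  ⇒  F.......  {a→[0]}
  2. append(a, 3)  ⇒  FFFF....  {a→[0, 1, 2, 3]}
  3. truncate(a, 2)  ⇒  FF......  {a→[0, 1]}
  4. unlink(a)  ⇒  ........  {}
  5. create(a)  ⇒  F.......  {a→[0]}
  6. unlink(a)  ⇒  ........  {}

bitmap = ........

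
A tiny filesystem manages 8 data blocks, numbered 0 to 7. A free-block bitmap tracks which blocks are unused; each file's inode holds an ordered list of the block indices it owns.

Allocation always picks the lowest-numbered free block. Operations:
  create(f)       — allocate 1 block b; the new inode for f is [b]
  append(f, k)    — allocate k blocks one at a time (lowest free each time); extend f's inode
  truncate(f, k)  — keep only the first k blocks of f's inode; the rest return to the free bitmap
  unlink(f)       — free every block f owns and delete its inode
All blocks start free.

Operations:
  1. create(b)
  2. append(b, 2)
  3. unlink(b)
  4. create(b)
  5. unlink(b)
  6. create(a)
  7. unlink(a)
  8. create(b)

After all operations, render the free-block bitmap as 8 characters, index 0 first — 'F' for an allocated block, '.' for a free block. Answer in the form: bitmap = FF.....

bitmap = F.......

after create(b) → b:[0]  free=[F.......]
after append(b, 2) → b:[0, 1, 2]  free=[FFF.....]
after unlink(b) →   free=[........]
after create(b) → b:[0]  free=[F.......]
after unlink(b) →   free=[........]
after create(a) → a:[0]  free=[F.......]
after unlink(a) →   free=[........]
after create(b) → b:[0]  free=[F.......]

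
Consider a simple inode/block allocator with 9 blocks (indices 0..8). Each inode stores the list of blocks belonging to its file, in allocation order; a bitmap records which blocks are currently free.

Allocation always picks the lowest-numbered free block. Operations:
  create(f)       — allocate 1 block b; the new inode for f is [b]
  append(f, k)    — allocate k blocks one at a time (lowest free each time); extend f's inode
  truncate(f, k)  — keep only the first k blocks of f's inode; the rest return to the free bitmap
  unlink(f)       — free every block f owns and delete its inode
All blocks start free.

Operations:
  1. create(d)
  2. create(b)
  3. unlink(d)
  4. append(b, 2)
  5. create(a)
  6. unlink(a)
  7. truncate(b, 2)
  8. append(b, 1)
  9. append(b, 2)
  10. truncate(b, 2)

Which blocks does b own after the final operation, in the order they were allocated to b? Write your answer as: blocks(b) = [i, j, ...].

blocks(b) = [1, 0]

  1. create(d)  ⇒  F........  {d→[0]}
  2. create(b)  ⇒  FF.......  {b→[1]; d→[0]}
  3. unlink(d)  ⇒  .F.......  {b→[1]}
  4. append(b, 2)  ⇒  FFF......  {b→[1, 0, 2]}
  5. create(a)  ⇒  FFFF.....  {a→[3]; b→[1, 0, 2]}
  6. unlink(a)  ⇒  FFF......  {b→[1, 0, 2]}
  7. truncate(b, 2)  ⇒  FF.......  {b→[1, 0]}
  8. append(b, 1)  ⇒  FFF......  {b→[1, 0, 2]}
  9. append(b, 2)  ⇒  FFFFF....  {b→[1, 0, 2, 3, 4]}
  10. truncate(b, 2)  ⇒  FF.......  {b→[1, 0]}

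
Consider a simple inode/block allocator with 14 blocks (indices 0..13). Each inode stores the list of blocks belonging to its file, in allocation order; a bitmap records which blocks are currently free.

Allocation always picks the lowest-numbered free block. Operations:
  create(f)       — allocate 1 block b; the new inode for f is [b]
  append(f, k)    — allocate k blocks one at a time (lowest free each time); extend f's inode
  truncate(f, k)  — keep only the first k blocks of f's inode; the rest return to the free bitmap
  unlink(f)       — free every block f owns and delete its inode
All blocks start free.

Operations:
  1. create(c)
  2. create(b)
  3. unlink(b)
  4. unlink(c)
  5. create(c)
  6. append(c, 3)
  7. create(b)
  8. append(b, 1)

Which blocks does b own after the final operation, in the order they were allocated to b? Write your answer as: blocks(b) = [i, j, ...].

create(c): bitmap=F............. | c=[0]
create(b): bitmap=FF............ | b=[1] c=[0]
unlink(b): bitmap=F............. | c=[0]
unlink(c): bitmap=.............. | 
create(c): bitmap=F............. | c=[0]
append(c, 3): bitmap=FFFF.......... | c=[0, 1, 2, 3]
create(b): bitmap=FFFFF......... | b=[4] c=[0, 1, 2, 3]
append(b, 1): bitmap=FFFFFF........ | b=[4, 5] c=[0, 1, 2, 3]

blocks(b) = [4, 5]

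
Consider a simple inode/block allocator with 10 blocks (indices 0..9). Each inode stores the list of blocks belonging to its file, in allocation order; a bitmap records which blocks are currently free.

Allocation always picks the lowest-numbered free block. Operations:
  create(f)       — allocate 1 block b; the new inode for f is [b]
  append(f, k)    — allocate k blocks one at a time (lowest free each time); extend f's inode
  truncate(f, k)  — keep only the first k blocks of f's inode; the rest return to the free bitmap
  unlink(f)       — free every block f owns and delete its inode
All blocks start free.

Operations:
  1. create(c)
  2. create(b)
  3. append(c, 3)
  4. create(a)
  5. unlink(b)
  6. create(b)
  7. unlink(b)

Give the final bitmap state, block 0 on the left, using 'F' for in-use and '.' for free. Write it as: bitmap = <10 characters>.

bitmap = F.FFFF....

after create(c) → c:[0]  free=[F.........]
after create(b) → b:[1], c:[0]  free=[FF........]
after append(c, 3) → b:[1], c:[0, 2, 3, 4]  free=[FFFFF.....]
after create(a) → a:[5], b:[1], c:[0, 2, 3, 4]  free=[FFFFFF....]
after unlink(b) → a:[5], c:[0, 2, 3, 4]  free=[F.FFFF....]
after create(b) → a:[5], b:[1], c:[0, 2, 3, 4]  free=[FFFFFF....]
after unlink(b) → a:[5], c:[0, 2, 3, 4]  free=[F.FFFF....]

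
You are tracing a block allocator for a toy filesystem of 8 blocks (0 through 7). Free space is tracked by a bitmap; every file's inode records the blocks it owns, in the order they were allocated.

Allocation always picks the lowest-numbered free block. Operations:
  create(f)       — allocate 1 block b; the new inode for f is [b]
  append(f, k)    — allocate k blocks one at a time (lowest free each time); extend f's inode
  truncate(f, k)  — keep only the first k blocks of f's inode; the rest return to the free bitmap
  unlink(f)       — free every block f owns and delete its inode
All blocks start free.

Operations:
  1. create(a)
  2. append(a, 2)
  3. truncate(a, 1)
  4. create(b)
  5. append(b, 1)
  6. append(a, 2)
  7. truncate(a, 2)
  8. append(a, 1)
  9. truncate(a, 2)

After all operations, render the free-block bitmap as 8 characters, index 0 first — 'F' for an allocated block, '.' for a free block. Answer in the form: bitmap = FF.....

bitmap = FFFF....

[1] create(a) — a=0 (map F.......)
[2] append(a, 2) — a=0,1,2 (map FFF.....)
[3] truncate(a, 1) — a=0 (map F.......)
[4] create(b) — a=0 b=1 (map FF......)
[5] append(b, 1) — a=0 b=1,2 (map FFF.....)
[6] append(a, 2) — a=0,3,4 b=1,2 (map FFFFF...)
[7] truncate(a, 2) — a=0,3 b=1,2 (map FFFF....)
[8] append(a, 1) — a=0,3,4 b=1,2 (map FFFFF...)
[9] truncate(a, 2) — a=0,3 b=1,2 (map FFFF....)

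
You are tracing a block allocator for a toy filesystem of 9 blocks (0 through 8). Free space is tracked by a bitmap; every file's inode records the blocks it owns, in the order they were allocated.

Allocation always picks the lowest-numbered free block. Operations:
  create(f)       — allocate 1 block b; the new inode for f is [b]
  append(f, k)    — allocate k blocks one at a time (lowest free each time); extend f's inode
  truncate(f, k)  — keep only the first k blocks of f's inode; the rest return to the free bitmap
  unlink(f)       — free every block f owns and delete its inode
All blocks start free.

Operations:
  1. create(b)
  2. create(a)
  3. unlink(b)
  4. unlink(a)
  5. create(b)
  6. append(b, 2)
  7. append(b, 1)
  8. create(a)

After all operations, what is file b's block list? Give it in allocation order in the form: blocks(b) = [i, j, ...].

blocks(b) = [0, 1, 2, 3]

create(b): bitmap=F........ | b=[0]
create(a): bitmap=FF....... | a=[1] b=[0]
unlink(b): bitmap=.F....... | a=[1]
unlink(a): bitmap=......... | 
create(b): bitmap=F........ | b=[0]
append(b, 2): bitmap=FFF...... | b=[0, 1, 2]
append(b, 1): bitmap=FFFF..... | b=[0, 1, 2, 3]
create(a): bitmap=FFFFF.... | a=[4] b=[0, 1, 2, 3]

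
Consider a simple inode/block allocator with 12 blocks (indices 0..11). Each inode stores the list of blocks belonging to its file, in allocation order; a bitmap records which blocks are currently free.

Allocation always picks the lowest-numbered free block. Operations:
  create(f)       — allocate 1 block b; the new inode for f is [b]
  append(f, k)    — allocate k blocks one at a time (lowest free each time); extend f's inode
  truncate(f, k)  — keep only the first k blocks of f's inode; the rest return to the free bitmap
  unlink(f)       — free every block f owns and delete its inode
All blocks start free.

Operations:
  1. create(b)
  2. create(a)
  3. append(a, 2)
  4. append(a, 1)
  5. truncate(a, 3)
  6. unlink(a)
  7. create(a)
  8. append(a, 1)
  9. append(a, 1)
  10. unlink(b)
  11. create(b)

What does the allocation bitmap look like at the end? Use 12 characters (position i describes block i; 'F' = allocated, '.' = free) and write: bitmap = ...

bitmap = FFFF........

after create(b) → b:[0]  free=[F...........]
after create(a) → a:[1], b:[0]  free=[FF..........]
after append(a, 2) → a:[1, 2, 3], b:[0]  free=[FFFF........]
after append(a, 1) → a:[1, 2, 3, 4], b:[0]  free=[FFFFF.......]
after truncate(a, 3) → a:[1, 2, 3], b:[0]  free=[FFFF........]
after unlink(a) → b:[0]  free=[F...........]
after create(a) → a:[1], b:[0]  free=[FF..........]
after append(a, 1) → a:[1, 2], b:[0]  free=[FFF.........]
after append(a, 1) → a:[1, 2, 3], b:[0]  free=[FFFF........]
after unlink(b) → a:[1, 2, 3]  free=[.FFF........]
after create(b) → a:[1, 2, 3], b:[0]  free=[FFFF........]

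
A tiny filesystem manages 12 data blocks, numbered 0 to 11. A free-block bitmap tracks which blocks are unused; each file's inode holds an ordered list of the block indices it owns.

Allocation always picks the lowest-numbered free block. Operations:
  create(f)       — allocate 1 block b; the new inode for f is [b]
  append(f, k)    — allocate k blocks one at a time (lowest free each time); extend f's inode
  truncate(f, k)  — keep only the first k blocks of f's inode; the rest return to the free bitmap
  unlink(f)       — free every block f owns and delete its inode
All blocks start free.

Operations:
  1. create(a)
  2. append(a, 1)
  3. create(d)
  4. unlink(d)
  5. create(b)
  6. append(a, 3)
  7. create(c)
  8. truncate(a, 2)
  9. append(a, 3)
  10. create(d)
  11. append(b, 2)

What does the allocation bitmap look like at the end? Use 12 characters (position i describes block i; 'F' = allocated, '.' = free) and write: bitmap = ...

bitmap = FFFFFFFFFF..

[1] create(a) — a=0 (map F...........)
[2] append(a, 1) — a=0,1 (map FF..........)
[3] create(d) — a=0,1 d=2 (map FFF.........)
[4] unlink(d) — a=0,1 (map FF..........)
[5] create(b) — a=0,1 b=2 (map FFF.........)
[6] append(a, 3) — a=0,1,3,4,5 b=2 (map FFFFFF......)
[7] create(c) — a=0,1,3,4,5 b=2 c=6 (map FFFFFFF.....)
[8] truncate(a, 2) — a=0,1 b=2 c=6 (map FFF...F.....)
[9] append(a, 3) — a=0,1,3,4,5 b=2 c=6 (map FFFFFFF.....)
[10] create(d) — a=0,1,3,4,5 b=2 c=6 d=7 (map FFFFFFFF....)
[11] append(b, 2) — a=0,1,3,4,5 b=2,8,9 c=6 d=7 (map FFFFFFFFFF..)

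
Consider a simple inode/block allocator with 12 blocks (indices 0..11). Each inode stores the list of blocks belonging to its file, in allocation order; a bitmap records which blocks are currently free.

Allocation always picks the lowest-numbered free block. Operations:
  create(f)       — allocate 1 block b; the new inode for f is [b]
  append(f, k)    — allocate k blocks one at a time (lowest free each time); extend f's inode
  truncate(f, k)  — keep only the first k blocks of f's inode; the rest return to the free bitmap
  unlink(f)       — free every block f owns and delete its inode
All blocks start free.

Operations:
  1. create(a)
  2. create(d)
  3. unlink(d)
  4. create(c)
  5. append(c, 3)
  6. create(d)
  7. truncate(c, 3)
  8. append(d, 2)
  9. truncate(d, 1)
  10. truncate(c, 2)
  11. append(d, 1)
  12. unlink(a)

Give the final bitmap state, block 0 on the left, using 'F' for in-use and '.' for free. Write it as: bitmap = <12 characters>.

after create(a) → a:[0]  free=[F...........]
after create(d) → a:[0], d:[1]  free=[FF..........]
after unlink(d) → a:[0]  free=[F...........]
after create(c) → a:[0], c:[1]  free=[FF..........]
after append(c, 3) → a:[0], c:[1, 2, 3, 4]  free=[FFFFF.......]
after create(d) → a:[0], c:[1, 2, 3, 4], d:[5]  free=[FFFFFF......]
after truncate(c, 3) → a:[0], c:[1, 2, 3], d:[5]  free=[FFFF.F......]
after append(d, 2) → a:[0], c:[1, 2, 3], d:[5, 4, 6]  free=[FFFFFFF.....]
after truncate(d, 1) → a:[0], c:[1, 2, 3], d:[5]  free=[FFFF.F......]
after truncate(c, 2) → a:[0], c:[1, 2], d:[5]  free=[FFF..F......]
after append(d, 1) → a:[0], c:[1, 2], d:[5, 3]  free=[FFFF.F......]
after unlink(a) → c:[1, 2], d:[5, 3]  free=[.FFF.F......]

bitmap = .FFF.F......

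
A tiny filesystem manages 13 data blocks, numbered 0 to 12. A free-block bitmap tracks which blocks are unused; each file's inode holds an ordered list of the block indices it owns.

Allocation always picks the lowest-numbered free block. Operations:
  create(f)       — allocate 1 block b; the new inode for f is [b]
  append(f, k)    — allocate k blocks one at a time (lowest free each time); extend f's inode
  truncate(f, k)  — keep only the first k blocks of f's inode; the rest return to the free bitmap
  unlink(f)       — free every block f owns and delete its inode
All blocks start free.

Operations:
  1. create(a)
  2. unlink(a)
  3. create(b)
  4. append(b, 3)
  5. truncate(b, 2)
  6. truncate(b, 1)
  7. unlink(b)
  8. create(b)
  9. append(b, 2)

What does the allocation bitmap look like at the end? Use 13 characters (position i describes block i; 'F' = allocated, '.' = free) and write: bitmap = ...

after create(a) → a:[0]  free=[F............]
after unlink(a) →   free=[.............]
after create(b) → b:[0]  free=[F............]
after append(b, 3) → b:[0, 1, 2, 3]  free=[FFFF.........]
after truncate(b, 2) → b:[0, 1]  free=[FF...........]
after truncate(b, 1) → b:[0]  free=[F............]
after unlink(b) →   free=[.............]
after create(b) → b:[0]  free=[F............]
after append(b, 2) → b:[0, 1, 2]  free=[FFF..........]

bitmap = FFF..........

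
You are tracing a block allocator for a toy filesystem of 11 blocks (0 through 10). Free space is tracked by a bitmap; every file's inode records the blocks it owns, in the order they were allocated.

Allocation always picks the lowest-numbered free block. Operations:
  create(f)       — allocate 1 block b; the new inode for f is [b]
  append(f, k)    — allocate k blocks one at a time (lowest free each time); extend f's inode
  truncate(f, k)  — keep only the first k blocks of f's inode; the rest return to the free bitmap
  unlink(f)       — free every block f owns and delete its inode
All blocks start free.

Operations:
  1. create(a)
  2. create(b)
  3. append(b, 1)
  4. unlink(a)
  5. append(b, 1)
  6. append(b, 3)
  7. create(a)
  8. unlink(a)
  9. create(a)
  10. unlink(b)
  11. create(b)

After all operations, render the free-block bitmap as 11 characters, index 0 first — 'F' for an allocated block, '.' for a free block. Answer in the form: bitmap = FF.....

create(a): bitmap=F.......... | a=[0]
create(b): bitmap=FF......... | a=[0] b=[1]
append(b, 1): bitmap=FFF........ | a=[0] b=[1, 2]
unlink(a): bitmap=.FF........ | b=[1, 2]
append(b, 1): bitmap=FFF........ | b=[1, 2, 0]
append(b, 3): bitmap=FFFFFF..... | b=[1, 2, 0, 3, 4, 5]
create(a): bitmap=FFFFFFF.... | a=[6] b=[1, 2, 0, 3, 4, 5]
unlink(a): bitmap=FFFFFF..... | b=[1, 2, 0, 3, 4, 5]
create(a): bitmap=FFFFFFF.... | a=[6] b=[1, 2, 0, 3, 4, 5]
unlink(b): bitmap=......F.... | a=[6]
create(b): bitmap=F.....F.... | a=[6] b=[0]

bitmap = F.....F....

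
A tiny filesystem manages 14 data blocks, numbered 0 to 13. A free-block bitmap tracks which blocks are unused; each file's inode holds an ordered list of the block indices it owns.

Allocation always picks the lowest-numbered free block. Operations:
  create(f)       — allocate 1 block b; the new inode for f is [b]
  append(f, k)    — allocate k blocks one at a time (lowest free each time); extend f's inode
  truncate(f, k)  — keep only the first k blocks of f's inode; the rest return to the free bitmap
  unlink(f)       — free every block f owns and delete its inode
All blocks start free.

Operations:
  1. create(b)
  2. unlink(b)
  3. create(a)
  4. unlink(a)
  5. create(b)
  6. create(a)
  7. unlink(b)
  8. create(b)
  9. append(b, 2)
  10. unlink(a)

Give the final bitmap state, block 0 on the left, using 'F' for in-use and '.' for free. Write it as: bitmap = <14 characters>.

bitmap = F.FF..........

create(b): bitmap=F............. | b=[0]
unlink(b): bitmap=.............. | 
create(a): bitmap=F............. | a=[0]
unlink(a): bitmap=.............. | 
create(b): bitmap=F............. | b=[0]
create(a): bitmap=FF............ | a=[1] b=[0]
unlink(b): bitmap=.F............ | a=[1]
create(b): bitmap=FF............ | a=[1] b=[0]
append(b, 2): bitmap=FFFF.......... | a=[1] b=[0, 2, 3]
unlink(a): bitmap=F.FF.......... | b=[0, 2, 3]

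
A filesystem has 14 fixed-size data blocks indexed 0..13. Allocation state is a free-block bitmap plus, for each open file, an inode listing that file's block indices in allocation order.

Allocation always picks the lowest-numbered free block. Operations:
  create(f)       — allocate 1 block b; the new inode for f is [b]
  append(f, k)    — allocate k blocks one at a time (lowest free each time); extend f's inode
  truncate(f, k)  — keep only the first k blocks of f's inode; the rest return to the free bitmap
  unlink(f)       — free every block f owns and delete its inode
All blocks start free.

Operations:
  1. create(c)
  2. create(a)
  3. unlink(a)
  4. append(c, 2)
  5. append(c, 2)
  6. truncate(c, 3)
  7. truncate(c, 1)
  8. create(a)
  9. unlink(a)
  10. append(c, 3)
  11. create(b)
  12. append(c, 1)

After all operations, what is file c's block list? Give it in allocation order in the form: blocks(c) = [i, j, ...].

  1. create(c)  ⇒  F.............  {c→[0]}
  2. create(a)  ⇒  FF............  {a→[1]; c→[0]}
  3. unlink(a)  ⇒  F.............  {c→[0]}
  4. append(c, 2)  ⇒  FFF...........  {c→[0, 1, 2]}
  5. append(c, 2)  ⇒  FFFFF.........  {c→[0, 1, 2, 3, 4]}
  6. truncate(c, 3)  ⇒  FFF...........  {c→[0, 1, 2]}
  7. truncate(c, 1)  ⇒  F.............  {c→[0]}
  8. create(a)  ⇒  FF............  {a→[1]; c→[0]}
  9. unlink(a)  ⇒  F.............  {c→[0]}
  10. append(c, 3)  ⇒  FFFF..........  {c→[0, 1, 2, 3]}
  11. create(b)  ⇒  FFFFF.........  {b→[4]; c→[0, 1, 2, 3]}
  12. append(c, 1)  ⇒  FFFFFF........  {b→[4]; c→[0, 1, 2, 3, 5]}

blocks(c) = [0, 1, 2, 3, 5]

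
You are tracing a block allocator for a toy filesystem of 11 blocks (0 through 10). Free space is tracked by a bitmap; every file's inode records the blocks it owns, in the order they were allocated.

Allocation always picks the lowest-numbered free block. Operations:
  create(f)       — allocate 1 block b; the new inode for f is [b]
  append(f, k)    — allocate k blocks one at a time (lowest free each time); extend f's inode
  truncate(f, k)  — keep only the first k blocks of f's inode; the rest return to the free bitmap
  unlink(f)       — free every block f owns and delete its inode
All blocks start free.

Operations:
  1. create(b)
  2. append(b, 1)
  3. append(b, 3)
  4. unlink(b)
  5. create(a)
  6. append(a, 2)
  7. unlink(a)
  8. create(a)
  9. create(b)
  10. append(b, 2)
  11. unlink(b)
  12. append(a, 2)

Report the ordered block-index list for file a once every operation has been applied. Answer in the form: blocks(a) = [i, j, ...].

  1. create(b)  ⇒  F..........  {b→[0]}
  2. append(b, 1)  ⇒  FF.........  {b→[0, 1]}
  3. append(b, 3)  ⇒  FFFFF......  {b→[0, 1, 2, 3, 4]}
  4. unlink(b)  ⇒  ...........  {}
  5. create(a)  ⇒  F..........  {a→[0]}
  6. append(a, 2)  ⇒  FFF........  {a→[0, 1, 2]}
  7. unlink(a)  ⇒  ...........  {}
  8. create(a)  ⇒  F..........  {a→[0]}
  9. create(b)  ⇒  FF.........  {a→[0]; b→[1]}
  10. append(b, 2)  ⇒  FFFF.......  {a→[0]; b→[1, 2, 3]}
  11. unlink(b)  ⇒  F..........  {a→[0]}
  12. append(a, 2)  ⇒  FFF........  {a→[0, 1, 2]}

blocks(a) = [0, 1, 2]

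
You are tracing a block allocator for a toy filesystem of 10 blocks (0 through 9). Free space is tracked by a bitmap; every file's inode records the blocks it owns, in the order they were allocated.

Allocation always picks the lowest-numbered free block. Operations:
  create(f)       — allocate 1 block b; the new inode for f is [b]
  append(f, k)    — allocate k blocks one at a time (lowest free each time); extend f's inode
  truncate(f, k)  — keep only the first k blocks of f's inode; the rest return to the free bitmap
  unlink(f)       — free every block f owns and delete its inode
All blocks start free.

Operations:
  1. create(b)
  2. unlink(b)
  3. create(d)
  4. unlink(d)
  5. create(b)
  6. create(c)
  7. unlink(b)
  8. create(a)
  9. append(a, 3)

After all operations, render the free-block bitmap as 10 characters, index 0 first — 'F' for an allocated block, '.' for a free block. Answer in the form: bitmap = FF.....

after create(b) → b:[0]  free=[F.........]
after unlink(b) →   free=[..........]
after create(d) → d:[0]  free=[F.........]
after unlink(d) →   free=[..........]
after create(b) → b:[0]  free=[F.........]
after create(c) → b:[0], c:[1]  free=[FF........]
after unlink(b) → c:[1]  free=[.F........]
after create(a) → a:[0], c:[1]  free=[FF........]
after append(a, 3) → a:[0, 2, 3, 4], c:[1]  free=[FFFFF.....]

bitmap = FFFFF.....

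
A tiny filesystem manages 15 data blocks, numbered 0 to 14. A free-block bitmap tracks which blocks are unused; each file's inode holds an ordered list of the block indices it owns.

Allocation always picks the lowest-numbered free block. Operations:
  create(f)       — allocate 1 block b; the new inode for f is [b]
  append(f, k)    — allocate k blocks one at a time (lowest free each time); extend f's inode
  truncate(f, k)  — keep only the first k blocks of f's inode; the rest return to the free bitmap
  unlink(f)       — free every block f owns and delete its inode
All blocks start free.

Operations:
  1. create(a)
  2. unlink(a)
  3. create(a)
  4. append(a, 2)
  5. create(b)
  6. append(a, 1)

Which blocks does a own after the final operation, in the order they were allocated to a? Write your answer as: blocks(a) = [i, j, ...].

[1] create(a) — a=0 (map F..............)
[2] unlink(a) —  (map ...............)
[3] create(a) — a=0 (map F..............)
[4] append(a, 2) — a=0,1,2 (map FFF............)
[5] create(b) — a=0,1,2 b=3 (map FFFF...........)
[6] append(a, 1) — a=0,1,2,4 b=3 (map FFFFF..........)

blocks(a) = [0, 1, 2, 4]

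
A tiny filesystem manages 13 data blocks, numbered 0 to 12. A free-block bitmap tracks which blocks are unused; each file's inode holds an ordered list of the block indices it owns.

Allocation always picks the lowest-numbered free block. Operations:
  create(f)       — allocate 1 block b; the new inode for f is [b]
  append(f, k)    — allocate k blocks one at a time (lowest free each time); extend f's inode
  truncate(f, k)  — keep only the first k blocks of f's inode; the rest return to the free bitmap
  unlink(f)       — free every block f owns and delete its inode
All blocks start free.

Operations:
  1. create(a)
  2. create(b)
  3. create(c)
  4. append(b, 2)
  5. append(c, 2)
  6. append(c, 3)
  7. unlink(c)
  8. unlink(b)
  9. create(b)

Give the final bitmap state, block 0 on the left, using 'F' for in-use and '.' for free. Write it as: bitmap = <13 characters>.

bitmap = FF...........

create(a): bitmap=F............ | a=[0]
create(b): bitmap=FF........... | a=[0] b=[1]
create(c): bitmap=FFF.......... | a=[0] b=[1] c=[2]
append(b, 2): bitmap=FFFFF........ | a=[0] b=[1, 3, 4] c=[2]
append(c, 2): bitmap=FFFFFFF...... | a=[0] b=[1, 3, 4] c=[2, 5, 6]
append(c, 3): bitmap=FFFFFFFFFF... | a=[0] b=[1, 3, 4] c=[2, 5, 6, 7, 8, 9]
unlink(c): bitmap=FF.FF........ | a=[0] b=[1, 3, 4]
unlink(b): bitmap=F............ | a=[0]
create(b): bitmap=FF........... | a=[0] b=[1]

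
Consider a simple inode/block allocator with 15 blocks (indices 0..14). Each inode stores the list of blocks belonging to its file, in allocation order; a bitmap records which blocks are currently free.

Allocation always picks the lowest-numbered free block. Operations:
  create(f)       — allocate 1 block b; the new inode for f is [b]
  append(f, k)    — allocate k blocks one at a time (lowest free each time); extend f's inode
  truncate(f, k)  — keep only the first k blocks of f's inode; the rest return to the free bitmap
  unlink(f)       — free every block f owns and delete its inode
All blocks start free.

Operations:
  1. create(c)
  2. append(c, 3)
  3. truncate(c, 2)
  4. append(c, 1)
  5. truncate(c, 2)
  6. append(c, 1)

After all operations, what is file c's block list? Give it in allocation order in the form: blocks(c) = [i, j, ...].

blocks(c) = [0, 1, 2]

[1] create(c) — c=0 (map F..............)
[2] append(c, 3) — c=0,1,2,3 (map FFFF...........)
[3] truncate(c, 2) — c=0,1 (map FF.............)
[4] append(c, 1) — c=0,1,2 (map FFF............)
[5] truncate(c, 2) — c=0,1 (map FF.............)
[6] append(c, 1) — c=0,1,2 (map FFF............)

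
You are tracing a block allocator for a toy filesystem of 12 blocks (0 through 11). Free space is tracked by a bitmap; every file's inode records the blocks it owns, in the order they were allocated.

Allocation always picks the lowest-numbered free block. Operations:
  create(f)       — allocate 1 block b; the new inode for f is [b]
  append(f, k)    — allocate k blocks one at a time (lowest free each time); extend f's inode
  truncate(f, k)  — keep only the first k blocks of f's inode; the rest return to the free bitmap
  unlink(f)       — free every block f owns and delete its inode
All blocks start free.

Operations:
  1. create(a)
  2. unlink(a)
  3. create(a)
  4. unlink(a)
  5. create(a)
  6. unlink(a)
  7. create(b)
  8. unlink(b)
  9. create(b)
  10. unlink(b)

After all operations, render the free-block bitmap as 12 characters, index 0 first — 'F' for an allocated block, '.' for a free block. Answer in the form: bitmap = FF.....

[1] create(a) — a=0 (map F...........)
[2] unlink(a) —  (map ............)
[3] create(a) — a=0 (map F...........)
[4] unlink(a) —  (map ............)
[5] create(a) — a=0 (map F...........)
[6] unlink(a) —  (map ............)
[7] create(b) — b=0 (map F...........)
[8] unlink(b) —  (map ............)
[9] create(b) — b=0 (map F...........)
[10] unlink(b) —  (map ............)

bitmap = ............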